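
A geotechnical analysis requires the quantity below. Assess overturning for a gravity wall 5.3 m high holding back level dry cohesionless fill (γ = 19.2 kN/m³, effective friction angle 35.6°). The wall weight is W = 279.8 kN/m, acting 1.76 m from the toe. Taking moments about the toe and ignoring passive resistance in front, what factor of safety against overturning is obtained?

K_a = tan²(45° − 35.6°/2) = 0.2641.
P_a = ½K_aγH² = 0.5×0.2641×19.2×5.3² = 71.22 kN/m, acting at H/3 = 1.767 m above the base.
Overturning moment M_o = P_a × H/3 = 71.22 × 1.767 = 125.8.
Resisting moment M_r = W × 1.76 = 279.8 × 1.76 = 492.4.
FS_overturning = M_r/M_o = 492.4/125.8 = 3.914.

3.91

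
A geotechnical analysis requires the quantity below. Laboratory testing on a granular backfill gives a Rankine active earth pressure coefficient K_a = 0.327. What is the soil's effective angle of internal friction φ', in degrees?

K_a = tan²(45° − φ/2) ⇒ 45° − φ/2 = arctan(√0.327) = 29.76°.
φ = 2(45° − 29.76°) = 30.47°.

30.5°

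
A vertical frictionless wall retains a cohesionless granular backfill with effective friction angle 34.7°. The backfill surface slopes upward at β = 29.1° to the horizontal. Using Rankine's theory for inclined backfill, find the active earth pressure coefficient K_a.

K_a = cos β · (cos β − √(cos²β − cos²φ)) / (cos β + √(cos²β − cos²φ)).
cos β = 0.8738, cos φ = 0.8221, √(cos²β − cos²φ) = 0.2959.
K_a = 0.8738 × (0.8738 − 0.2959)/(0.8738 + 0.2959) = 0.4317.

0.432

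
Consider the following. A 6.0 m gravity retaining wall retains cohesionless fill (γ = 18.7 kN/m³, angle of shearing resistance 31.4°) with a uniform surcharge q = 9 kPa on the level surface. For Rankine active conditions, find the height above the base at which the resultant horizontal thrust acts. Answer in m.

K_a = 0.3149.
Triangular part P₁ = ½K_aγH² = 106.0 at H/3 = 2.000 m; rectangular part P₂ = K_a q H = 17.01 at H/2 = 3.000 m.
ȳ = (P₁·2.000 + P₂·3.000)/(P₁+P₂) = 2.138 m.

2.14 m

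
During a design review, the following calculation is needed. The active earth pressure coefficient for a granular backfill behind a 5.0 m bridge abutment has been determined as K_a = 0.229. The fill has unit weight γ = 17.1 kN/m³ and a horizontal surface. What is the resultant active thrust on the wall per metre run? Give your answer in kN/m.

48.9 kN/m

P = ½ K_a γ H² = 0.5 × 0.229 × 17.1 × 5.0² = 48.95 kN/m.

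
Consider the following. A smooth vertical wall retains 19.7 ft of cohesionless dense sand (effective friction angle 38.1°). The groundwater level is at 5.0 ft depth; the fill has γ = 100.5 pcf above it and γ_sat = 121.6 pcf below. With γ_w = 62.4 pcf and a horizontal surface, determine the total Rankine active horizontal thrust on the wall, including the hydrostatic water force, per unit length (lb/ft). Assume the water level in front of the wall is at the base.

K_a = tan²(45° − φ/2) = 0.2368.
γ' = 121.6 − 62.4 = 59.20 pcf. Depth below WT = 14.7 ft.
σ'_h at WT = K_a γ d_w = 119.0 psf; at base = 119.0 + K_a γ' × 14.7 = 325.1 psf.
P₁ (0–5.0 ft) = ½×119.0×5.0 = 297.5. P₂ (5.0–19.7 ft) = ½(119.0+325.1)×14.7 = 3264.
P_w = ½ γ_w h₂² = 0.5×62.4×14.7² = 6742. Total = 297.5+3264+6742 = 10300 lb/ft.

10300 lb/ft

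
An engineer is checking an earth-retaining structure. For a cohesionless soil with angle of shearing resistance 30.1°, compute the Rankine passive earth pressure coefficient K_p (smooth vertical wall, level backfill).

3.01

K_p = (1 + sin φ)/(1 − sin φ) = tan²(45° + 30.1°/2) = 3.012.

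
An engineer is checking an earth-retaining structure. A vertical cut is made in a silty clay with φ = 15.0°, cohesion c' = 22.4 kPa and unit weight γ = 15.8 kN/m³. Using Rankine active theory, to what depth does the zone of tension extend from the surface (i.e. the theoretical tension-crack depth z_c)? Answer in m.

K_a = tan²(45° − 15.0°/2) = 0.5888; √K_a = 0.7673.
The active pressure is zero where K_a γ z = 2c√K_a, so z_c = 2c/(γ√K_a) = 2×22.4/(15.8×0.7673) = 3.695 m.

3.70 m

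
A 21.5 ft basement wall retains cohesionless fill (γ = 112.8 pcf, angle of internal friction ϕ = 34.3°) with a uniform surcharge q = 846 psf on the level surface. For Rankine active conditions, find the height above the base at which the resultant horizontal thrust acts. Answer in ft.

K_a = 0.2792.
Triangular part P₁ = ½K_aγH² = 7278 at H/3 = 7.167 ft; rectangular part P₂ = K_a q H = 5078 at H/2 = 10.75 ft.
ȳ = (P₁·7.167 + P₂·10.75)/(P₁+P₂) = 8.639 ft.

8.64 ft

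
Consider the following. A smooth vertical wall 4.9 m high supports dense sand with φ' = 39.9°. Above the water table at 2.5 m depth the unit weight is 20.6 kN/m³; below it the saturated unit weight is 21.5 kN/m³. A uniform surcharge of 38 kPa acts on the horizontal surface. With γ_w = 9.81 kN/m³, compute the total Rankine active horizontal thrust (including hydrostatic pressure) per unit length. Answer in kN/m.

117 kN/m

K_a = tan²(45° − φ/2) = 0.2184.
γ' = 21.5 − 9.81 = 11.69 kN/m³. h₂ = H − d_w = 2.4 m.
σ'_h: at surface K_a·q = 8.301; at WT K_a(q+γd_w) = 19.55; at base K_a(q+γd_w+γ'h₂) = 25.68 kPa.
P₁ = ½(8.301+19.55)×2.5 = 34.81; P₂ = ½(19.55+25.68)×2.4 = 54.27; P_w = ½γ_w h₂² = 28.25.
Total = 34.81+54.27+28.25 = 117.3 kN/m.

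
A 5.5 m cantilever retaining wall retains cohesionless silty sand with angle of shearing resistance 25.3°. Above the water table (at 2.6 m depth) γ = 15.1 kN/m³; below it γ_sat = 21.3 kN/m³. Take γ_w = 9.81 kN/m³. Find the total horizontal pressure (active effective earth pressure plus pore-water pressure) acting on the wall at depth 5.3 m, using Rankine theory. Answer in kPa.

K_a = (1 − sin φ)/(1 + sin φ) = 0.4012.
γ' = 21.3 − 9.81 = 11.49 kN/m³.
Effective vertical stress at 5.3 m: σ'_v = 15.1×2.6 + 11.49×2.70 = 70.28 kPa.
σ'_h = K_a σ'_v = 0.4012 × 70.28 = 28.20 kPa; u = γ_w × 2.70 = 26.49 kPa.
Total σ_h = 28.20 + 26.49 = 54.68 kPa.

54.7 kPa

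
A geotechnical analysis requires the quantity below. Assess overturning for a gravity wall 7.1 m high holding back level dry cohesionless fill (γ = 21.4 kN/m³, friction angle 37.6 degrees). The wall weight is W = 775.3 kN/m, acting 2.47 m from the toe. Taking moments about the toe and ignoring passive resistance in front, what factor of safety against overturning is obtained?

K_a = tan²(45° − 37.6°/2) = 0.2421.
P_a = ½K_aγH² = 0.5×0.2421×21.4×7.1² = 130.6 kN/m, acting at H/3 = 2.367 m above the base.
Overturning moment M_o = P_a × H/3 = 130.6 × 2.367 = 309.1.
Resisting moment M_r = W × 2.47 = 775.3 × 2.47 = 1915.
FS_overturning = M_r/M_o = 1915/309.1 = 6.196.

6.20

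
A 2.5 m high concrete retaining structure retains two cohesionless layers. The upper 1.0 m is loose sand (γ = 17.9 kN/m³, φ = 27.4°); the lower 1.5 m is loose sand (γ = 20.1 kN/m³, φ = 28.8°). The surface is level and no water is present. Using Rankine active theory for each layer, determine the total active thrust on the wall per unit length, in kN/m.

20.6 kN/m

K_a1 = tan²(45°−27.4°/2) = 0.3697; K_a2 = tan²(45°−28.8°/2) = 0.3498.
Layer 1: σ at base = K_a1 γ₁ h₁ = 6.617 kPa; P₁ = ½×6.617×1.0 = 3.309.
Layer 2: σ_v at top = γ₁h₁ = 17.90; σ_h top = K_a2×17.90 = 6.261; σ_h base = K_a2×(17.90+20.1×1.5) = 16.81.
P₂ = ½(6.261+16.81)×1.5 = 17.30. Total P_a = 3.309+17.30 = 20.61 kN/m.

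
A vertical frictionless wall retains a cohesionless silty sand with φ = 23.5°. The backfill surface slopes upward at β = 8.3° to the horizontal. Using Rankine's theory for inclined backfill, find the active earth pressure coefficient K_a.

0.449

K_a = cos β · (cos β − √(cos²β − cos²φ)) / (cos β + √(cos²β − cos²φ)).
cos β = 0.9895, cos φ = 0.9171, √(cos²β − cos²φ) = 0.3717.
K_a = 0.9895 × (0.9895 − 0.3717)/(0.9895 + 0.3717) = 0.4491.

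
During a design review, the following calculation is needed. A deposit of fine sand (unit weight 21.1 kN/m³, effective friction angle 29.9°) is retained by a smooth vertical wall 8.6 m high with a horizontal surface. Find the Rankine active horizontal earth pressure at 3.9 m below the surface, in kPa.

K_a = (1 − sin φ)/(1 + sin φ) = 0.3347.
σ_h = K_a γ z = 0.3347 × 21.1 × 3.9 = 27.54 kPa.

27.5 kPa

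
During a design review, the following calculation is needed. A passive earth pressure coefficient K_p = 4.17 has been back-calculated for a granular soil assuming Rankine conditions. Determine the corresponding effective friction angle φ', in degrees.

37.8°

K_p = (1+sin φ)/(1−sin φ) ⇒ sin φ = (K_p − 1)/(K_p + 1) = 0.6132.
φ = arcsin(0.6132) = 37.82°.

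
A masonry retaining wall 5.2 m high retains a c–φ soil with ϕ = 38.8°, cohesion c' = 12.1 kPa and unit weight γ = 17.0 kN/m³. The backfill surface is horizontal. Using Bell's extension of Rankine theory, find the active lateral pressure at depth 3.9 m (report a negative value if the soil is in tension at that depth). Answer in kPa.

K_a = (1 − sin φ)/(1 + sin φ) = 0.2296.
σ_a = K_a γ z − 2c√K_a = 0.2296×17.0×3.9 − 2×12.1×0.4791 = 3.625 kPa.

3.62 kPa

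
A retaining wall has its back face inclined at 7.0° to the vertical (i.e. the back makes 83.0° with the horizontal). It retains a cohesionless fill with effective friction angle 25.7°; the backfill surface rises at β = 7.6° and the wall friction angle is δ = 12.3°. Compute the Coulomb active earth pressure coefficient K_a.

0.459

K_a = sin²(α+φ) / [sin²α · sin(α−δ) · (1 + √{sin(φ+δ)sin(φ−β) / (sin(α−δ)sin(α+β))})²].
With α = 83.0°, φ = 25.7°, δ = 12.3°, β = 7.6°: K_a = 0.4588.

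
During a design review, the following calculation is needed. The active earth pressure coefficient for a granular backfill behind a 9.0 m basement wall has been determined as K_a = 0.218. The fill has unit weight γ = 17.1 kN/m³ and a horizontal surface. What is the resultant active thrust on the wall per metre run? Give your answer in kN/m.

151 kN/m

P = ½ K_a γ H² = 0.5 × 0.218 × 17.1 × 9.0² = 151.0 kN/m.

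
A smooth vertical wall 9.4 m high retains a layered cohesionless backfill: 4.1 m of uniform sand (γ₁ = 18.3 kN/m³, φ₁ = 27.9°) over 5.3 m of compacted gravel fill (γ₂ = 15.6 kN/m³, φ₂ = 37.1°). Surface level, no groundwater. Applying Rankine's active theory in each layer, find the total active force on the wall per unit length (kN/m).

K_a1 = tan²(45°−27.9°/2) = 0.3625; K_a2 = tan²(45°−37.1°/2) = 0.2475.
Layer 1: σ at base = K_a1 γ₁ h₁ = 27.20 kPa; P₁ = ½×27.20×4.1 = 55.75.
Layer 2: σ_v at top = γ₁h₁ = 75.03; σ_h top = K_a2×75.03 = 18.57; σ_h base = K_a2×(75.03+15.6×5.3) = 39.03.
P₂ = ½(18.57+39.03)×5.3 = 152.6. Total P_a = 55.75+152.6 = 208.4 kN/m.

208 kN/m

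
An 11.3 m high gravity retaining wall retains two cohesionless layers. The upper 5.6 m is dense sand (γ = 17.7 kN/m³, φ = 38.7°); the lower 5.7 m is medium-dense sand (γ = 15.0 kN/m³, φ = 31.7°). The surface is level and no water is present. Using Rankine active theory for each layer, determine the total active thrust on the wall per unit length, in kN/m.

316 kN/m

K_a1 = tan²(45°−38.7°/2) = 0.2306; K_a2 = tan²(45°−31.7°/2) = 0.3111.
Layer 1: σ at base = K_a1 γ₁ h₁ = 22.86 kPa; P₁ = ½×22.86×5.6 = 64.00.
Layer 2: σ_v at top = γ₁h₁ = 99.12; σ_h top = K_a2×99.12 = 30.83; σ_h base = K_a2×(99.12+15.0×5.7) = 57.43.
P₂ = ½(30.83+57.43)×5.7 = 251.5. Total P_a = 64.00+251.5 = 315.5 kN/m.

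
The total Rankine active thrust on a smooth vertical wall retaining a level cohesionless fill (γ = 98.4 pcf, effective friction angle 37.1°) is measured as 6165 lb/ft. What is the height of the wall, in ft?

22.5 ft

K_a = 0.2475. P_a = ½ K_a γ H² ⇒ H = √(2P_a/(K_a γ)).
H = √(2×6165/(0.2475×98.4)) = 22.50 ft.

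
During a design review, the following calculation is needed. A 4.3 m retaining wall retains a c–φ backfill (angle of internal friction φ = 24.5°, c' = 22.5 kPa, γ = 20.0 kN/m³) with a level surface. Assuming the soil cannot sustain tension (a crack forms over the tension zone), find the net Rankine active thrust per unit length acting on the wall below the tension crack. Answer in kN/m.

K_a = 0.4137; √K_a = 0.6432.
Tension-crack depth z_c = 2c/(γ√K_a) = 2×22.5/(20.0×0.6432) = 3.498 m.
σ_a at base = K_a γ H − 2c√K_a = 0.4137×20.0×4.3 − 2×22.5×0.6432 = 6.636 kPa.
P_a = ½ × 6.636 × (H − z_c) = 0.5×6.636×0.8020 = 2.661 kN/m.

2.66 kN/m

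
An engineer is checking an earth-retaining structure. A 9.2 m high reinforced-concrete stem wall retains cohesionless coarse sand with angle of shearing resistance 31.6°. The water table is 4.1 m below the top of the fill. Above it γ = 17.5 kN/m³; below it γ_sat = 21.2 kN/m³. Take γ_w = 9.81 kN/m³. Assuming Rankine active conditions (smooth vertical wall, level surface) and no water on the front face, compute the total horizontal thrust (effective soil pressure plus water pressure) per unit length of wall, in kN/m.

334 kN/m

K_a = tan²(45° − φ/2) = 0.3123.
γ' = 21.2 − 9.81 = 11.39 kN/m³. Depth below WT = 5.1 m.
σ'_h at WT = K_a γ d_w = 22.41 kPa; at base = 22.41 + K_a γ' × 5.1 = 40.55 kPa.
P₁ (0–4.1 m) = ½×22.41×4.1 = 45.94. P₂ (4.1–9.2 m) = ½(22.41+40.55)×5.1 = 160.6.
P_w = ½ γ_w h₂² = 0.5×9.81×5.1² = 127.6. Total = 45.94+160.6+127.6 = 334.1 kN/m.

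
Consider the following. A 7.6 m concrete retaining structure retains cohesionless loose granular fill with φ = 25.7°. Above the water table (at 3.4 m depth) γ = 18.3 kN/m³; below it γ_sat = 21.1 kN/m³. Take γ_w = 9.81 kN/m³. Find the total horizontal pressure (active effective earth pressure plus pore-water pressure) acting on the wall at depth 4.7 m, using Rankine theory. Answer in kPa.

K_a = (1 − sin φ)/(1 + sin φ) = 0.3950.
γ' = 21.1 − 9.81 = 11.29 kN/m³.
Effective vertical stress at 4.7 m: σ'_v = 18.3×3.4 + 11.29×1.30 = 76.90 kPa.
σ'_h = K_a σ'_v = 0.3950 × 76.90 = 30.38 kPa; u = γ_w × 1.30 = 12.75 kPa.
Total σ_h = 30.38 + 12.75 = 43.13 kPa.

43.1 kPa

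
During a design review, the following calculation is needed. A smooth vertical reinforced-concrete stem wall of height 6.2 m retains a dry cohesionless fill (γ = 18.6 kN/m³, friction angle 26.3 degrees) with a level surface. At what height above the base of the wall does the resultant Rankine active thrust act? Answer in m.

2.07 m

K_a = 0.3859.
The pressure distribution is triangular, so the resultant acts at H/3 above the base = 6.2/3 = 2.067 m.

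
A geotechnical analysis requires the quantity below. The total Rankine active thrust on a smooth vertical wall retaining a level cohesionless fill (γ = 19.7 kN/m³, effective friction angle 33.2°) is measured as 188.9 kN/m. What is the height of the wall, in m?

8.10 m

K_a = 0.2924. P_a = ½ K_a γ H² ⇒ H = √(2P_a/(K_a γ)).
H = √(2×188.9/(0.2924×19.7)) = 8.099 m.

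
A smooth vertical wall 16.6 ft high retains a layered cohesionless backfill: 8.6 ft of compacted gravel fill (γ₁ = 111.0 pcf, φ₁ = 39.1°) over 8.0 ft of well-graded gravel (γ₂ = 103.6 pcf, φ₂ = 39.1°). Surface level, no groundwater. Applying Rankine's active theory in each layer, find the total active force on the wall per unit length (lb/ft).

K_a1 = tan²(45°−39.1°/2) = 0.2265; K_a2 = tan²(45°−39.1°/2) = 0.2265.
Layer 1: σ at base = K_a1 γ₁ h₁ = 216.2 psf; P₁ = ½×216.2×8.6 = 929.7.
Layer 2: σ_v at top = γ₁h₁ = 954.6; σ_h top = K_a2×954.6 = 216.2; σ_h base = K_a2×(954.6+103.6×8.0) = 403.9.
P₂ = ½(216.2+403.9)×8.0 = 2480. Total P_a = 929.7+2480 = 3410 lb/ft.

3410 lb/ft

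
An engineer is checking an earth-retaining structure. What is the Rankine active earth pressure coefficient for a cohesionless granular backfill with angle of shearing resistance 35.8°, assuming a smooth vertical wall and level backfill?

0.262

K_a = tan²(45° − φ/2) = tan²(27.10°) = 0.2619.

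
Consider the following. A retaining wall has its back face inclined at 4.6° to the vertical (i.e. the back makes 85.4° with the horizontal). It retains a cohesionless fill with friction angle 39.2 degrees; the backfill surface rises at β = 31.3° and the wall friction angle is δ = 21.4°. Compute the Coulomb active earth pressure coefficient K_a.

K_a = sin²(α+φ) / [sin²α · sin(α−δ) · (1 + √{sin(φ+δ)sin(φ−β) / (sin(α−δ)sin(α+β))})²].
With α = 85.4°, φ = 39.2°, δ = 21.4°, β = 31.3°: K_a = 0.3949.

0.395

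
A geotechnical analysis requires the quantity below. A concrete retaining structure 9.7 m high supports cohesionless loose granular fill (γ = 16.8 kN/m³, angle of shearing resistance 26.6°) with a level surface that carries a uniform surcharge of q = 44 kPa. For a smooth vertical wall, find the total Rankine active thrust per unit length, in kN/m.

K_a = tan²(45° − φ/2) = 0.3814.
Soil triangle: ½ K_a γ H² = 0.5×0.3814×16.8×9.7² = 301.5 kN/m.
Surcharge rectangle: K_a q H = 0.3814×44×9.7 = 162.8 kN/m.
Total = 301.5 + 162.8 = 464.3 kN/m.

464 kN/m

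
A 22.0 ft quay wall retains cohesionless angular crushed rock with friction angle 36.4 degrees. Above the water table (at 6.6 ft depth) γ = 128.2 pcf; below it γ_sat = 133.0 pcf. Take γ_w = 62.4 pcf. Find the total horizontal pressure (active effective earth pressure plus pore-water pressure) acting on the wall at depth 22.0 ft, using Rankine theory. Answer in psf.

1450 psf

K_a = (1 − sin φ)/(1 + sin φ) = 0.2552.
γ' = 133.0 − 62.4 = 70.60 pcf.
Effective vertical stress at 22.0 ft: σ'_v = 128.2×6.6 + 70.60×15.4 = 1933 psf.
σ'_h = K_a σ'_v = 0.2552 × 1933 = 493.3 psf; u = γ_w × 15.4 = 961.0 psf.
Total σ_h = 493.3 + 961.0 = 1454 psf.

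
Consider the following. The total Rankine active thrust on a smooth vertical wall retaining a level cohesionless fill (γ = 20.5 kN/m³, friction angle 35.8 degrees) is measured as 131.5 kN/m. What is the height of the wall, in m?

K_a = 0.2619. P_a = ½ K_a γ H² ⇒ H = √(2P_a/(K_a γ)).
H = √(2×131.5/(0.2619×20.5)) = 6.999 m.

7.00 m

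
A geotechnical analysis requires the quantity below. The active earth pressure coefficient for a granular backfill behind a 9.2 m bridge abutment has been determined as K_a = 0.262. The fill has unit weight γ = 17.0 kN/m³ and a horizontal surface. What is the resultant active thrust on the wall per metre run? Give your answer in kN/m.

188 kN/m

P = ½ K_a γ H² = 0.5 × 0.262 × 17.0 × 9.2² = 188.5 kN/m.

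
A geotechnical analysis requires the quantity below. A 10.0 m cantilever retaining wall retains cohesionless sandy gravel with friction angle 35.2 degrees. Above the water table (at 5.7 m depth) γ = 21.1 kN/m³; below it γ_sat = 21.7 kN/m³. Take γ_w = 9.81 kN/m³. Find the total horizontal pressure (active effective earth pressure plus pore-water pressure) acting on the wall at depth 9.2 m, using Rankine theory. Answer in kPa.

K_a = (1 − sin φ)/(1 + sin φ) = 0.2687.
γ' = 21.7 − 9.81 = 11.89 kN/m³.
Effective vertical stress at 9.2 m: σ'_v = 21.1×5.7 + 11.89×3.50 = 161.9 kPa.
σ'_h = K_a σ'_v = 0.2687 × 161.9 = 43.50 kPa; u = γ_w × 3.50 = 34.33 kPa.
Total σ_h = 43.50 + 34.33 = 77.83 kPa.

77.8 kPa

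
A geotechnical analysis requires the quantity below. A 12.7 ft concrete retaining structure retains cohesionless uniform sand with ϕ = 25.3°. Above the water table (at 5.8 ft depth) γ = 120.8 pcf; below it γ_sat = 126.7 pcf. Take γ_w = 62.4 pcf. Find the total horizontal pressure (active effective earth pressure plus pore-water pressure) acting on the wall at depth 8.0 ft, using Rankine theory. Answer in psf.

475 psf

K_a = (1 − sin φ)/(1 + sin φ) = 0.4012.
γ' = 126.7 − 62.4 = 64.30 pcf.
Effective vertical stress at 8.0 ft: σ'_v = 120.8×5.8 + 64.30×2.20 = 842.1 psf.
σ'_h = K_a σ'_v = 0.4012 × 842.1 = 337.8 psf; u = γ_w × 2.20 = 137.3 psf.
Total σ_h = 337.8 + 137.3 = 475.1 psf.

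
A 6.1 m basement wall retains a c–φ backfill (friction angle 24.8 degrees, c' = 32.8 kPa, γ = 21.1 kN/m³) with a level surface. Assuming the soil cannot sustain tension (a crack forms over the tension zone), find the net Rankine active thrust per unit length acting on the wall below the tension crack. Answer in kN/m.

6.62 kN/m

K_a = 0.4090; √K_a = 0.6395.
Tension-crack depth z_c = 2c/(γ√K_a) = 2×32.8/(21.1×0.6395) = 4.861 m.
σ_a at base = K_a γ H − 2c√K_a = 0.4090×21.1×6.1 − 2×32.8×0.6395 = 10.69 kPa.
P_a = ½ × 10.69 × (H − z_c) = 0.5×10.69×1.239 = 6.619 kN/m.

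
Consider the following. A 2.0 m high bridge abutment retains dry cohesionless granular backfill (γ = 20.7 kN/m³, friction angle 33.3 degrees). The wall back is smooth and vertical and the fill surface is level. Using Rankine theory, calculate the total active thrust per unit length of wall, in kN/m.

K_a = tan²(45° − φ/2) = 0.2911.
P_a = ½ K_a γ H² = 0.5 × 0.2911 × 20.7 × 2.0² = 12.05 kN/m.

12.1 kN/m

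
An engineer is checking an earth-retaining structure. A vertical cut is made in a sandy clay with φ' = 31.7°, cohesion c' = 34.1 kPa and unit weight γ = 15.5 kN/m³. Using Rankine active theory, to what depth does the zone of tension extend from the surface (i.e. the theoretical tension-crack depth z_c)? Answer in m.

K_a = tan²(45° − 31.7°/2) = 0.3111; √K_a = 0.5577.
The active pressure is zero where K_a γ z = 2c√K_a, so z_c = 2c/(γ√K_a) = 2×34.1/(15.5×0.5577) = 7.889 m.

7.89 m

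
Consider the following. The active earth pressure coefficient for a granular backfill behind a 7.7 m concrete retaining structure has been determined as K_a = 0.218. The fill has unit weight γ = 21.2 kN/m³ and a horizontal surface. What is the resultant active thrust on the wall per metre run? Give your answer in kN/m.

137 kN/m

P = ½ K_a γ H² = 0.5 × 0.218 × 21.2 × 7.7² = 137.0 kN/m.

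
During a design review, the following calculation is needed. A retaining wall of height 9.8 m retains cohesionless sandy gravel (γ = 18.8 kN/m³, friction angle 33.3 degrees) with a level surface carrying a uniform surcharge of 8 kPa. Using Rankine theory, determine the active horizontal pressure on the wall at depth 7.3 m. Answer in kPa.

K_a = (1 − sin φ)/(1 + sin φ) = 0.2911.
σ_v = γz + q = 18.8 × 7.3 + 8 = 145.2 kPa.
σ_h = K_a σ_v = 0.2911 × 145.2 = 42.28 kPa.

42.3 kPa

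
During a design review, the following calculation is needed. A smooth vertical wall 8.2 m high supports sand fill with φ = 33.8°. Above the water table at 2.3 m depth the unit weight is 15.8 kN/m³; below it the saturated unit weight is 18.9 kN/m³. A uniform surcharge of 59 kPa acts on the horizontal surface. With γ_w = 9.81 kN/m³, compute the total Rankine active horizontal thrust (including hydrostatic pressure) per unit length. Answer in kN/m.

K_a = tan²(45° − φ/2) = 0.2851.
γ' = 18.9 − 9.81 = 9.090 kN/m³. h₂ = H − d_w = 5.9 m.
σ'_h: at surface K_a·q = 16.82; at WT K_a(q+γd_w) = 27.18; at base K_a(q+γd_w+γ'h₂) = 42.47 kPa.
P₁ = ½(16.82+27.18)×2.3 = 50.60; P₂ = ½(27.18+42.47)×5.9 = 205.5; P_w = ½γ_w h₂² = 170.7.
Total = 50.60+205.5+170.7 = 426.8 kN/m.

427 kN/m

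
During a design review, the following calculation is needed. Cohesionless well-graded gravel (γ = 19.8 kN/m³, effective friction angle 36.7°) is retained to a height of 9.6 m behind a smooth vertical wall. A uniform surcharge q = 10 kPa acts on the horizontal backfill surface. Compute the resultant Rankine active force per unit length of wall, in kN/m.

K_a = tan²(45° − φ/2) = 0.2519.
Soil triangle: ½ K_a γ H² = 0.5×0.2519×19.8×9.6² = 229.8 kN/m.
Surcharge rectangle: K_a q H = 0.2519×10×9.6 = 24.18 kN/m.
Total = 229.8 + 24.18 = 254.0 kN/m.

254 kN/m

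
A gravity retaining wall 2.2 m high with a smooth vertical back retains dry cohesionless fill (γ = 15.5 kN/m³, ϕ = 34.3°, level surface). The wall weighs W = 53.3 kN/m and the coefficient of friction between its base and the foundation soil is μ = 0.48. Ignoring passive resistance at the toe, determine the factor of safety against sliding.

2.44

K_a = tan²(45° − 34.3°/2) = 0.2792.
P_a = ½K_aγH² = 0.5×0.2792×15.5×2.2² = 10.47 kN/m, acting at H/3 = 0.7333 m above the base.
FS_sliding = μW / P_a = 0.48×53.3 / 10.47 = 2.443.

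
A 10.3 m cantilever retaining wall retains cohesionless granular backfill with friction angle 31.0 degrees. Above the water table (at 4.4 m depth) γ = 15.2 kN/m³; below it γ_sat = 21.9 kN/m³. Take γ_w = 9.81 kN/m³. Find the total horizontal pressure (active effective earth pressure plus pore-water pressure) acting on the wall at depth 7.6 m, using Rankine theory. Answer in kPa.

65.2 kPa

K_a = (1 − sin φ)/(1 + sin φ) = 0.3201.
γ' = 21.9 − 9.81 = 12.09 kN/m³.
Effective vertical stress at 7.6 m: σ'_v = 15.2×4.4 + 12.09×3.20 = 105.6 kPa.
σ'_h = K_a σ'_v = 0.3201 × 105.6 = 33.79 kPa; u = γ_w × 3.20 = 31.39 kPa.
Total σ_h = 33.79 + 31.39 = 65.18 kPa.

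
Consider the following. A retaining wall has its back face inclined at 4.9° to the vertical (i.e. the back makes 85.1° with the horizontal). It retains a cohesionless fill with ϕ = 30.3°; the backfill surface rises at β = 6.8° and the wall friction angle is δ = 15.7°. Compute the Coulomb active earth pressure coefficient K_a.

0.364

K_a = sin²(α+φ) / [sin²α · sin(α−δ) · (1 + √{sin(φ+δ)sin(φ−β) / (sin(α−δ)sin(α+β))})²].
With α = 85.1°, φ = 30.3°, δ = 15.7°, β = 6.8°: K_a = 0.3638.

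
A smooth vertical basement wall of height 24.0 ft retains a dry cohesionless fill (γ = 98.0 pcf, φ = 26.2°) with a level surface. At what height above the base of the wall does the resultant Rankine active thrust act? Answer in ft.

K_a = 0.3874.
The pressure distribution is triangular, so the resultant acts at H/3 above the base = 24.0/3 = 8.000 ft.

8.00 ft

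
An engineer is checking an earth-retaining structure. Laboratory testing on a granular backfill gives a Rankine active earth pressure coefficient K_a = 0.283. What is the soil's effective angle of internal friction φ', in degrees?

K_a = tan²(45° − φ/2) ⇒ 45° − φ/2 = arctan(√0.283) = 28.01°.
φ = 2(45° − 28.01°) = 33.98°.

34.0°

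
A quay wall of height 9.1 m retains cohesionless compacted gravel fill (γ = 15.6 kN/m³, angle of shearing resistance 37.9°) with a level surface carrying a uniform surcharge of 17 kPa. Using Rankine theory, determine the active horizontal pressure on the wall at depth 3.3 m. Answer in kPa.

K_a = (1 − sin φ)/(1 + sin φ) = 0.2389.
σ_v = γz + q = 15.6 × 3.3 + 17 = 68.48 kPa.
σ_h = K_a σ_v = 0.2389 × 68.48 = 16.36 kPa.

16.4 kPa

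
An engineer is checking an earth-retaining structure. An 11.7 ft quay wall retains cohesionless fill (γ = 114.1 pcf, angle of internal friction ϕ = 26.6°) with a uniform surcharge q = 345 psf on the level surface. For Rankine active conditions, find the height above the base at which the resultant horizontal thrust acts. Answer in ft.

K_a = 0.3814.
Triangular part P₁ = ½K_aγH² = 2979 at H/3 = 3.900 ft; rectangular part P₂ = K_a q H = 1540 at H/2 = 5.850 ft.
ȳ = (P₁·3.900 + P₂·5.850)/(P₁+P₂) = 4.564 ft.

4.56 ft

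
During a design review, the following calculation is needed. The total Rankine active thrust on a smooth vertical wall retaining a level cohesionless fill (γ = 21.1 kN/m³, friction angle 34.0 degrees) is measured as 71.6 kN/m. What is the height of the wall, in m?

K_a = 0.2827. P_a = ½ K_a γ H² ⇒ H = √(2P_a/(K_a γ)).
H = √(2×71.6/(0.2827×21.1)) = 4.900 m.

4.90 m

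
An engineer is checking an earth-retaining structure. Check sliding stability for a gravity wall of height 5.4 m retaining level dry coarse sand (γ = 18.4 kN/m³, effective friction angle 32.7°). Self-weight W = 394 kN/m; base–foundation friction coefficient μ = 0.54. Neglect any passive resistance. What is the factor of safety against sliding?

2.66

K_a = tan²(45° − 32.7°/2) = 0.2985.
P_a = ½K_aγH² = 0.5×0.2985×18.4×5.4² = 80.08 kN/m, acting at H/3 = 1.800 m above the base.
FS_sliding = μW / P_a = 0.54×394 / 80.08 = 2.657.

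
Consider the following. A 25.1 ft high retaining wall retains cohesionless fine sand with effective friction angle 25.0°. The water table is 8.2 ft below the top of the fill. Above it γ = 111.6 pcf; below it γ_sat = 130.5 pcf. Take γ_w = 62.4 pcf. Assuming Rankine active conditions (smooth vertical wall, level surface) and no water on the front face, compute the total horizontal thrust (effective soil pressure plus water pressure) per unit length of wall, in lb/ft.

20700 lb/ft

K_a = tan²(45° − φ/2) = 0.4059.
γ' = 130.5 − 62.4 = 68.10 pcf. Depth below WT = 16.9 ft.
σ'_h at WT = K_a γ d_w = 371.4 psf; at base = 371.4 + K_a γ' × 16.9 = 838.5 psf.
P₁ (0–8.2 ft) = ½×371.4×8.2 = 1523. P₂ (8.2–25.1 ft) = ½(371.4+838.5)×16.9 = 10220.
P_w = ½ γ_w h₂² = 0.5×62.4×16.9² = 8911. Total = 1523+10220+8911 = 20660 lb/ft.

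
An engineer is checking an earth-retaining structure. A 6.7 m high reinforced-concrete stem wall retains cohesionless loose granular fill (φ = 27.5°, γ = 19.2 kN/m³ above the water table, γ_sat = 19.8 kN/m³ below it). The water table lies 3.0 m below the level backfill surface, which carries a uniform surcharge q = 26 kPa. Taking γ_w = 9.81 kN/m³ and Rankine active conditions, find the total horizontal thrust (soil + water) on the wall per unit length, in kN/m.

267 kN/m

K_a = tan²(45° − φ/2) = 0.3682.
γ' = 19.8 − 9.81 = 9.990 kN/m³. h₂ = H − d_w = 3.7 m.
σ'_h: at surface K_a·q = 9.574; at WT K_a(q+γd_w) = 30.78; at base K_a(q+γd_w+γ'h₂) = 44.39 kPa.
P₁ = ½(9.574+30.78)×3.0 = 60.54; P₂ = ½(30.78+44.39)×3.7 = 139.1; P_w = ½γ_w h₂² = 67.15.
Total = 60.54+139.1+67.15 = 266.8 kN/m.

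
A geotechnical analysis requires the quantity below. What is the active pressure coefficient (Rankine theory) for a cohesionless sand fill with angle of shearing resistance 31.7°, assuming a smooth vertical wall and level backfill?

0.311

K_a = tan²(45° − φ/2) = tan²(29.15°) = 0.3111.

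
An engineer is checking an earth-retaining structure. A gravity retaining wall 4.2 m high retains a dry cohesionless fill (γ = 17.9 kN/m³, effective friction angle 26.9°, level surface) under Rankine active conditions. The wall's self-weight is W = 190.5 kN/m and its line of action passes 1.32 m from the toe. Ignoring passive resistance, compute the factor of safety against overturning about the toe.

3.02

K_a = tan²(45° − 26.9°/2) = 0.3770.
P_a = ½K_aγH² = 0.5×0.3770×17.9×4.2² = 59.52 kN/m, acting at H/3 = 1.400 m above the base.
Overturning moment M_o = P_a × H/3 = 59.52 × 1.400 = 83.33.
Resisting moment M_r = W × 1.32 = 190.5 × 1.32 = 251.5.
FS_overturning = M_r/M_o = 251.5/83.33 = 3.018.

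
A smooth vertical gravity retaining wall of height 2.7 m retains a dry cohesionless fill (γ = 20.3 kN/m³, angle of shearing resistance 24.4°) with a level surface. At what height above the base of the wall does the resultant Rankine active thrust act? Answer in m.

K_a = 0.4153.
The pressure distribution is triangular, so the resultant acts at H/3 above the base = 2.7/3 = 0.9000 m.

0.900 m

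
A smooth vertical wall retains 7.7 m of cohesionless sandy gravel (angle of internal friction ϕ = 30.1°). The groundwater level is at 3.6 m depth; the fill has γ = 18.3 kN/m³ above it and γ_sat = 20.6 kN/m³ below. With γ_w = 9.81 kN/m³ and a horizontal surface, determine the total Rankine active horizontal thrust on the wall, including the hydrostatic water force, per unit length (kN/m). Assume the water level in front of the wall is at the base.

242 kN/m

K_a = tan²(45° − φ/2) = 0.3320.
γ' = 20.6 − 9.81 = 10.79 kN/m³. Depth below WT = 4.1 m.
σ'_h at WT = K_a γ d_w = 21.87 kPa; at base = 21.87 + K_a γ' × 4.1 = 36.56 kPa.
P₁ (0–3.6 m) = ½×21.87×3.6 = 39.37. P₂ (3.6–7.7 m) = ½(21.87+36.56)×4.1 = 119.8.
P_w = ½ γ_w h₂² = 0.5×9.81×4.1² = 82.45. Total = 39.37+119.8+82.45 = 241.6 kN/m.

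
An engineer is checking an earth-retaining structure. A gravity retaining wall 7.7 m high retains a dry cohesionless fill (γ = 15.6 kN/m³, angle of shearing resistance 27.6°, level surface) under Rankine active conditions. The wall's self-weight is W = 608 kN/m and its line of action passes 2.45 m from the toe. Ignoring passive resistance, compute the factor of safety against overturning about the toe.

3.42

K_a = tan²(45° − 27.6°/2) = 0.3668.
P_a = ½K_aγH² = 0.5×0.3668×15.6×7.7² = 169.6 kN/m, acting at H/3 = 2.567 m above the base.
Overturning moment M_o = P_a × H/3 = 169.6 × 2.567 = 435.4.
Resisting moment M_r = W × 2.45 = 608 × 2.45 = 1490.
FS_overturning = M_r/M_o = 1490/435.4 = 3.422.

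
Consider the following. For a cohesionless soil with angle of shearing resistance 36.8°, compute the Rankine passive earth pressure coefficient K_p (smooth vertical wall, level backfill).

3.99

K_p = (1 + sin φ)/(1 − sin φ) = tan²(45° + 36.8°/2) = 3.988.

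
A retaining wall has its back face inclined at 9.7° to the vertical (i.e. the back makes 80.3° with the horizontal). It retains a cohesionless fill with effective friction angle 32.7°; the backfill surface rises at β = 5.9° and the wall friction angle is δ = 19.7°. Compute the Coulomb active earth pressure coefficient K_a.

K_a = sin²(α+φ) / [sin²α · sin(α−δ) · (1 + √{sin(φ+δ)sin(φ−β) / (sin(α−δ)sin(α+β))})²].
With α = 80.3°, φ = 32.7°, δ = 19.7°, β = 5.9°: K_a = 0.3717.

0.372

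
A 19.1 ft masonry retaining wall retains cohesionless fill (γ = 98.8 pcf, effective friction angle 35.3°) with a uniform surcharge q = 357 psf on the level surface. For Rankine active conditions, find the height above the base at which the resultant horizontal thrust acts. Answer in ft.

K_a = 0.2675.
Triangular part P₁ = ½K_aγH² = 4822 at H/3 = 6.367 ft; rectangular part P₂ = K_a q H = 1824 at H/2 = 9.550 ft.
ȳ = (P₁·6.367 + P₂·9.550)/(P₁+P₂) = 7.240 ft.

7.24 ft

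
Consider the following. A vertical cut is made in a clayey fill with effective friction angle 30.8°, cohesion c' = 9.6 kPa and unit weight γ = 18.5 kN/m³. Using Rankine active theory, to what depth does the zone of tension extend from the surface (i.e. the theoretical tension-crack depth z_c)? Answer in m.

K_a = tan²(45° − 30.8°/2) = 0.3227; √K_a = 0.5681.
The active pressure is zero where K_a γ z = 2c√K_a, so z_c = 2c/(γ√K_a) = 2×9.6/(18.5×0.5681) = 1.827 m.

1.83 m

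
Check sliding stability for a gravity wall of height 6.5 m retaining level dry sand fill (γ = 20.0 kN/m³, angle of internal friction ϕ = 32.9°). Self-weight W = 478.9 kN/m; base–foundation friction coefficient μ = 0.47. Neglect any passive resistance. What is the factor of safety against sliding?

1.80

K_a = tan²(45° − 32.9°/2) = 0.2960.
P_a = ½K_aγH² = 0.5×0.2960×20.0×6.5² = 125.1 kN/m, acting at H/3 = 2.167 m above the base.
FS_sliding = μW / P_a = 0.47×478.9 / 125.1 = 1.800.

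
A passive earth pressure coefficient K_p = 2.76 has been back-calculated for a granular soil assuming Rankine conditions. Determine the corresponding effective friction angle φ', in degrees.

K_p = (1+sin φ)/(1−sin φ) ⇒ sin φ = (K_p − 1)/(K_p + 1) = 0.4681.
φ = arcsin(0.4681) = 27.91°.

27.9°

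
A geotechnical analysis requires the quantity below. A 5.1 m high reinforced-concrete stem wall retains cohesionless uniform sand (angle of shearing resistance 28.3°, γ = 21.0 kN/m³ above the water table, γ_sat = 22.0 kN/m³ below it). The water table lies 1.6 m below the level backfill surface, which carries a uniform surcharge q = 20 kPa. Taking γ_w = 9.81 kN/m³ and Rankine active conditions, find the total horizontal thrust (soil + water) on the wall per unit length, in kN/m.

K_a = tan²(45° − φ/2) = 0.3568.
γ' = 22.0 − 9.81 = 12.19 kN/m³. h₂ = H − d_w = 3.5 m.
σ'_h: at surface K_a·q = 7.135; at WT K_a(q+γd_w) = 19.12; at base K_a(q+γd_w+γ'h₂) = 34.34 kPa.
P₁ = ½(7.135+19.12)×1.6 = 21.01; P₂ = ½(19.12+34.34)×3.5 = 93.57; P_w = ½γ_w h₂² = 60.09.
Total = 21.01+93.57+60.09 = 174.7 kN/m.

175 kN/m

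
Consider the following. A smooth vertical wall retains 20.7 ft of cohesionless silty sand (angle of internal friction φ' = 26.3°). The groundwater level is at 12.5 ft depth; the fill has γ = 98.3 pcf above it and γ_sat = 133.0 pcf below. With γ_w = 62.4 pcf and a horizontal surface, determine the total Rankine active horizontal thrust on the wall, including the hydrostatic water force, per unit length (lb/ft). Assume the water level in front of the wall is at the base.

9870 lb/ft

K_a = tan²(45° − φ/2) = 0.3859.
γ' = 133.0 − 62.4 = 70.60 pcf. Depth below WT = 8.2 ft.
σ'_h at WT = K_a γ d_w = 474.2 psf; at base = 474.2 + K_a γ' × 8.2 = 697.6 psf.
P₁ (0–12.5 ft) = ½×474.2×12.5 = 2964. P₂ (12.5–20.7 ft) = ½(474.2+697.6)×8.2 = 4805.
P_w = ½ γ_w h₂² = 0.5×62.4×8.2² = 2098. Total = 2964+4805+2098 = 9866 lb/ft.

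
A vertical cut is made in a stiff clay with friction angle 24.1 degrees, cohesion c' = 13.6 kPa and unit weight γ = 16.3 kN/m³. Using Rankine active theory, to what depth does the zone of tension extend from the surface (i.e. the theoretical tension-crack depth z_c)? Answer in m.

2.57 m

K_a = tan²(45° − 24.1°/2) = 0.4201; √K_a = 0.6482.
The active pressure is zero where K_a γ z = 2c√K_a, so z_c = 2c/(γ√K_a) = 2×13.6/(16.3×0.6482) = 2.575 m.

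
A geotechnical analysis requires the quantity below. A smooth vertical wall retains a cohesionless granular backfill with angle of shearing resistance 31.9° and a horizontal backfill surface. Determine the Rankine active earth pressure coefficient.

0.309

K_a = tan²(45° − φ/2) = tan²(29.05°) = 0.3085.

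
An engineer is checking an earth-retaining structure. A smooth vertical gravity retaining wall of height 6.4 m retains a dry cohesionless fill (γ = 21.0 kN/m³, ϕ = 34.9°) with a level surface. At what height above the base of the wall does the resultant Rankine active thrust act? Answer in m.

2.13 m

K_a = 0.2721.
The pressure distribution is triangular, so the resultant acts at H/3 above the base = 6.4/3 = 2.133 m.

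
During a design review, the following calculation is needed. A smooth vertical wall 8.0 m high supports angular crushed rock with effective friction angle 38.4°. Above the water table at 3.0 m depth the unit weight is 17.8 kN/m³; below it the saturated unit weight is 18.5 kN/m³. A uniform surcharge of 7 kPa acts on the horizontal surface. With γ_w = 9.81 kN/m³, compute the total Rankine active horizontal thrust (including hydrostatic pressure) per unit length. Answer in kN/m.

K_a = tan²(45° − φ/2) = 0.2337.
γ' = 18.5 − 9.81 = 8.690 kN/m³. h₂ = H − d_w = 5.0 m.
σ'_h: at surface K_a·q = 1.636; at WT K_a(q+γd_w) = 14.12; at base K_a(q+γd_w+γ'h₂) = 24.27 kPa.
P₁ = ½(1.636+14.12)×3.0 = 23.63; P₂ = ½(14.12+24.27)×5.0 = 95.96; P_w = ½γ_w h₂² = 122.6.
Total = 23.63+95.96+122.6 = 242.2 kN/m.

242 kN/m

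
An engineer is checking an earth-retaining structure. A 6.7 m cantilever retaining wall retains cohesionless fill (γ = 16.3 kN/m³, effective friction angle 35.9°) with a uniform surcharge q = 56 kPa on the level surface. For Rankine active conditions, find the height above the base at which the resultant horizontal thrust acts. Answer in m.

2.80 m

K_a = 0.2607.
Triangular part P₁ = ½K_aγH² = 95.39 at H/3 = 2.233 m; rectangular part P₂ = K_a q H = 97.83 at H/2 = 3.350 m.
ȳ = (P₁·2.233 + P₂·3.350)/(P₁+P₂) = 2.799 m.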